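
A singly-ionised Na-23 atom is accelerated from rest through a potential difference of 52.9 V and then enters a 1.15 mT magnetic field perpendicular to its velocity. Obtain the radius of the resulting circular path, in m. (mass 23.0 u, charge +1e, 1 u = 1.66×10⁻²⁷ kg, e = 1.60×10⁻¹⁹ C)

r ≈ 4.37 m

The kinetic energy gained is K = qV = (1×1.60×10^-19)(52.9) = 8.46×10^-18 J.
v = √(2K/m) = 2.11×10^4 m/s.
r = mv/(qB) = (3.82×10^-26)(2.11×10^4) / [(1×1.60×10^-19)(1.15×10^-3)] = 4.37 m.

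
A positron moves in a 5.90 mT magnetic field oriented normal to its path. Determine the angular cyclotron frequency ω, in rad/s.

ω ≈ 1.04×10^9 rad/s

ω = qB/m = (1×1.60×10^-19)(5.90×10^-3) / (9.11×10^-31) = 1.04×10^9 rad/s.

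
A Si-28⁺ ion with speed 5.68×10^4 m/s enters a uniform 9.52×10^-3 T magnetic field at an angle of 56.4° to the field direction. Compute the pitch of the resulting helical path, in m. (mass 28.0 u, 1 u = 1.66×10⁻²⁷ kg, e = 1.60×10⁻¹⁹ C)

pitch ≈ 6.03 m

The velocity component along B is v∥ = v cos56.4° = 3.14×10^4 m/s.
The cyclotron period T = 2πm/(qB) = 1.92×10^-4 s is set by m, q, B alone.
Pitch = v∥·T = (3.14×10^4)(1.92×10^-4) = 6.03 m.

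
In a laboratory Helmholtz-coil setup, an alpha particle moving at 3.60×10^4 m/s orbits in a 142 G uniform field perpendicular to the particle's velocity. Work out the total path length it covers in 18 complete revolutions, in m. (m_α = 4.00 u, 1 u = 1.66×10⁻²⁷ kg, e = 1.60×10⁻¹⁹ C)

L ≈ 5.95 m

r = mv/(qB) = 0.0526 m, so one revolution covers 2πr = 0.331 m.
In 18 revolutions: L = 18·2πr = 5.95 m.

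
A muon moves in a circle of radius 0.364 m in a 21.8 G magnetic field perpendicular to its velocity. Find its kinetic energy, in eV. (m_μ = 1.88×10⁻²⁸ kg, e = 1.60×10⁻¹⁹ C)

K ≈ 268 eV

v = qBr/m = (1×1.60×10^-19)(2.18×10^-3)(0.364) / (1.88×10^-28) = 6.75×10^5 m/s.
K = ½mv² = 0.5·(1.88×10^-28)·(6.75×10^5)² = 4.29×10^-17 J = 268 eV.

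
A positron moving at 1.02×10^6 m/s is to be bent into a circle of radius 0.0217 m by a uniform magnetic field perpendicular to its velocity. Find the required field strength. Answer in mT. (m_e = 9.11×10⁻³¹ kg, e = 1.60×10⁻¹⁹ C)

B ≈ 0.268 mT

qvB = mv²/r gives B = mv/(qr).
B = (9.11×10^-31)(1.02×10^6) / [(1×1.60×10^-19)(0.0217)] = 2.68×10^-4 T.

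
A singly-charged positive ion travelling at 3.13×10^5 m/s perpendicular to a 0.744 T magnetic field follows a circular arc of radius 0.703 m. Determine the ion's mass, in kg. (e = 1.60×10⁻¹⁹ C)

qvB = mv²/r ⇒ m = qBr/v.
m = (1×1.60×10^-19)(0.744)(0.703) / (3.13×10^5) = 2.67×10^-25 kg.

m ≈ 2.67×10^-25 kg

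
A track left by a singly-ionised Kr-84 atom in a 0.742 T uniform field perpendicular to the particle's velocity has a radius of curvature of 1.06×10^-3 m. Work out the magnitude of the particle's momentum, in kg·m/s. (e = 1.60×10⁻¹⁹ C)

Since qvB = mv²/r, the momentum p = mv = qBr.
p = (1×1.60×10^-19)(0.742)(1.06×10^-3) = 1.26×10^-22 kg·m/s.

p ≈ 1.26×10^-22 kg·m/s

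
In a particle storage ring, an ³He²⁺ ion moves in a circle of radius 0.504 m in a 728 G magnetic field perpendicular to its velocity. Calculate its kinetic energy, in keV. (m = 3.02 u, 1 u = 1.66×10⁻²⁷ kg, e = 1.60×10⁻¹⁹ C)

K ≈ 85.9 keV

v = qBr/m = (2×1.60×10^-19)(0.0728)(0.504) / (5.01×10^-27) = 2.34×10^6 m/s.
K = ½mv² = 0.5·(5.01×10^-27)·(2.34×10^6)² = 1.37×10^-14 J = 85.9 keV.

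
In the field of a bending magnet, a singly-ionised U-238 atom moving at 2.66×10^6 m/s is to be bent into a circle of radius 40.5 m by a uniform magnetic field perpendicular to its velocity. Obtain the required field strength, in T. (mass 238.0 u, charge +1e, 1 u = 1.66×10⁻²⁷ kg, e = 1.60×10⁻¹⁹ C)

qvB = mv²/r gives B = mv/(qr).
B = (3.95×10^-25)(2.66×10^6) / [(1×1.60×10^-19)(40.5)] = 0.162 T.

B ≈ 0.162 T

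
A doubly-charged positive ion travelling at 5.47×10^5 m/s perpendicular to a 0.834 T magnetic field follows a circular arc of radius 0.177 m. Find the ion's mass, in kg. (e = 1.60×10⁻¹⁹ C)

qvB = mv²/r ⇒ m = qBr/v.
m = (2×1.60×10^-19)(0.834)(0.177) / (5.47×10^5) = 8.64×10^-26 kg.

m ≈ 8.64×10^-26 kg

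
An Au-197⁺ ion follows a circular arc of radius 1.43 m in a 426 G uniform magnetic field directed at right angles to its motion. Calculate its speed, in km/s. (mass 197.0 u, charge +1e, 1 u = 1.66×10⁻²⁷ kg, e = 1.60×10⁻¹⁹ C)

From qvB = mv²/r, v = qBr/m.
v = (1×1.60×10^-19)(0.0426)(1.43) / (3.27×10^-25) = 2.98×10^4 m/s.

v ≈ 29.8 km/s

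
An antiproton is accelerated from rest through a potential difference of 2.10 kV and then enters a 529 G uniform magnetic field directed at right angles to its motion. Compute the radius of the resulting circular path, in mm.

r ≈ 125 mm

The kinetic energy gained is K = qV = (1×1.60×10^-19)(2100) = 3.36×10^-16 J.
v = √(2K/m) = 6.34×10^5 m/s.
r = mv/(qB) = (1.67×10^-27)(6.34×10^5) / [(1×1.60×10^-19)(0.0529)] = 0.125 m.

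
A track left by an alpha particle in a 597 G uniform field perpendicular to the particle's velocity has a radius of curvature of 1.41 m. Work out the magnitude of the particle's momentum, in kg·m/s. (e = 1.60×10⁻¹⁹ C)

Since qvB = mv²/r, the momentum p = mv = qBr.
p = (2×1.60×10^-19)(0.0597)(1.41) = 2.69×10^-20 kg·m/s.

p ≈ 2.69×10^-20 kg·m/s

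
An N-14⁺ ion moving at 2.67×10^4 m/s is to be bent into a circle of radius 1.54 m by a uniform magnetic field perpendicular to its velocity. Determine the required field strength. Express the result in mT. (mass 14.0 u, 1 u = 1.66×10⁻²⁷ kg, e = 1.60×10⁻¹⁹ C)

B ≈ 2.52 mT

qvB = mv²/r gives B = mv/(qr).
B = (2.32×10^-26)(2.67×10^4) / [(1×1.60×10^-19)(1.54)] = 2.52×10^-3 T.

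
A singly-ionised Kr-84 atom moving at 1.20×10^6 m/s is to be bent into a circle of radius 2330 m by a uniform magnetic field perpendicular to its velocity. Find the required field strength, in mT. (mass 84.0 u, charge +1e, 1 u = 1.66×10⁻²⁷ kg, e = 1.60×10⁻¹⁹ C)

B ≈ 0.449 mT

qvB = mv²/r gives B = mv/(qr).
B = (1.39×10^-25)(1.20×10^6) / [(1×1.60×10^-19)(2330)] = 4.49×10^-4 T.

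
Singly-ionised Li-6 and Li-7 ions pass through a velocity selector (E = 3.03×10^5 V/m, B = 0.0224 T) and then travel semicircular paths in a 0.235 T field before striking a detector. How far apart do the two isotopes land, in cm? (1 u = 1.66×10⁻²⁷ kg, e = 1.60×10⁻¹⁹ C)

Both emerge at v = E/B₁ = 1.35×10^7 m/s.
r = mv/(qB₂), so r₁ = 3.583 m and r₂ = 4.180 m, giving Δr = 0.597 m.
After a semicircle each ion lands a diameter 2r from the entry slit, so the separation is 2Δr = 1.19 m.

Δd ≈ 119 cm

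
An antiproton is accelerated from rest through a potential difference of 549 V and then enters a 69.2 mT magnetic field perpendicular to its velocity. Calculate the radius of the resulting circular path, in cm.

The kinetic energy gained is K = qV = (1×1.60×10^-19)(549) = 8.78×10^-17 J.
v = √(2K/m) = 3.24×10^5 m/s.
r = mv/(qB) = (1.67×10^-27)(3.24×10^5) / [(1×1.60×10^-19)(0.0692)] = 0.0489 m.

r ≈ 4.89 cm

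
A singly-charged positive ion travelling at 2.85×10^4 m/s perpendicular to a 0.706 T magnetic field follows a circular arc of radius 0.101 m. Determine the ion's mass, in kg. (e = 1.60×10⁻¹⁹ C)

qvB = mv²/r ⇒ m = qBr/v.
m = (1×1.60×10^-19)(0.706)(0.101) / (2.85×10^4) = 4.00×10^-25 kg.

m ≈ 4.00×10^-25 kg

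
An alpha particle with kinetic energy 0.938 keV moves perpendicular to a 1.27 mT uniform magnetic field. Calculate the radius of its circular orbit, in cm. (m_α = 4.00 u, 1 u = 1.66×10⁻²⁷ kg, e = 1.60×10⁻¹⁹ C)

Convert the energy: K = 0.938 keV = 1.50×10^-16 J.
v = √(2K/m) = √(2·1.50×10^-16/6.64×10^-27) = 2.13×10^5 m/s.
r = mv/(qB) = (6.64×10^-27)(2.13×10^5) / [(2×1.60×10^-19)(1.27×10^-3)] = 3.47 m.

r ≈ 347 cm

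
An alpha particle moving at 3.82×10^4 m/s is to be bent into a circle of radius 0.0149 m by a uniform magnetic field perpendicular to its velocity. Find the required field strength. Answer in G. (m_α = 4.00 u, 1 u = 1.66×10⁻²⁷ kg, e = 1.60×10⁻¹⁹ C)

B ≈ 532 G

qvB = mv²/r gives B = mv/(qr).
B = (6.64×10^-27)(3.82×10^4) / [(2×1.60×10^-19)(0.0149)] = 0.0532 T.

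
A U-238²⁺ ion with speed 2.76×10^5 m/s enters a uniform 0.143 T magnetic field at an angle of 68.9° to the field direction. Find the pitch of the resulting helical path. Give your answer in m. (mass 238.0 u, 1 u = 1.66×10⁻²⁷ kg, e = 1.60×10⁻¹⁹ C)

pitch ≈ 5.39 m

The velocity component along B is v∥ = v cos68.9° = 9.94×10^4 m/s.
The cyclotron period T = 2πm/(qB) = 5.42×10^-5 s is set by m, q, B alone.
Pitch = v∥·T = (9.94×10^4)(5.42×10^-5) = 5.39 m.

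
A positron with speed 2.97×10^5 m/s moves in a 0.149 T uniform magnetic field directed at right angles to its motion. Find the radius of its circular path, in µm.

r ≈ 11.3 µm

The magnetic force provides the centripetal force: qvB = mv²/r, so r = mv/(qB).
r = (9.11×10^-31 kg)(2.97×10^5 m/s) / [(1×1.60×10^-19 C)(0.149 T)] = 1.13×10^-5 m.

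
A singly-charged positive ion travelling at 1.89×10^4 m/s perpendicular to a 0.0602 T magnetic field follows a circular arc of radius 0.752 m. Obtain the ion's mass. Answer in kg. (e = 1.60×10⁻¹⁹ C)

m ≈ 3.83×10^-25 kg

qvB = mv²/r ⇒ m = qBr/v.
m = (1×1.60×10^-19)(0.0602)(0.752) / (1.89×10^4) = 3.83×10^-25 kg.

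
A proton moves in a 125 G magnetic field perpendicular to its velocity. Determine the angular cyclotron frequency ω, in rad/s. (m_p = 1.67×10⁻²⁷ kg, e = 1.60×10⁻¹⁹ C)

ω = qB/m = (1×1.60×10^-19)(0.0125) / (1.67×10^-27) = 1.20×10^6 rad/s.

ω ≈ 1.20×10^6 rad/s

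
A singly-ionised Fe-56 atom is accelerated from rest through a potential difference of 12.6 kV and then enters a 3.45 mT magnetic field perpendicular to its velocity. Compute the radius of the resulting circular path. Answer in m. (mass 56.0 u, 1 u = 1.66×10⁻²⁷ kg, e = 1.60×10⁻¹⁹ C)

The kinetic energy gained is K = qV = (1×1.60×10^-19)(1.26×10^4) = 2.02×10^-15 J.
v = √(2K/m) = 2.08×10^5 m/s.
r = mv/(qB) = (9.30×10^-26)(2.08×10^5) / [(1×1.60×10^-19)(3.45×10^-3)] = 35.1 m.

r ≈ 35.1 m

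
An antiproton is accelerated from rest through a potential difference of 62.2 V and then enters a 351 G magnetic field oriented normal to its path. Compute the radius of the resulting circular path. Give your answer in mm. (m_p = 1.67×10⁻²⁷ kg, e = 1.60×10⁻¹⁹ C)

r ≈ 32.5 mm

The kinetic energy gained is K = qV = (1×1.60×10^-19)(62.2) = 9.95×10^-18 J.
v = √(2K/m) = 1.09×10^5 m/s.
r = mv/(qB) = (1.67×10^-27)(1.09×10^5) / [(1×1.60×10^-19)(0.0351)] = 0.0325 m.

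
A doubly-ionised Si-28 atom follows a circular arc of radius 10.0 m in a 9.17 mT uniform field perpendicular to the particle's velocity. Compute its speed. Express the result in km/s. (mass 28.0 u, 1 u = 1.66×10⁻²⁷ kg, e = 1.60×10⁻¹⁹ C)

v ≈ 631 km/s

From qvB = mv²/r, v = qBr/m.
v = (2×1.60×10^-19)(9.17×10^-3)(10.0) / (4.65×10^-26) = 6.31×10^5 m/s.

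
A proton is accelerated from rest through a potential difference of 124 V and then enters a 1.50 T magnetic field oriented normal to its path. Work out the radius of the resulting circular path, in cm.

The kinetic energy gained is K = qV = (1×1.60×10^-19)(124) = 1.98×10^-17 J.
v = √(2K/m) = 1.54×10^5 m/s.
r = mv/(qB) = (1.67×10^-27)(1.54×10^5) / [(1×1.60×10^-19)(1.50)] = 1.07×10^-3 m.

r ≈ 0.107 cm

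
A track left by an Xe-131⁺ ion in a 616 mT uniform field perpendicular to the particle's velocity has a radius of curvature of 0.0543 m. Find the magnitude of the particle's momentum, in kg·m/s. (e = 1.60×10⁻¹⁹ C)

p ≈ 5.35×10^-21 kg·m/s

Since qvB = mv²/r, the momentum p = mv = qBr.
p = (1×1.60×10^-19)(0.616)(0.0543) = 5.35×10^-21 kg·m/s.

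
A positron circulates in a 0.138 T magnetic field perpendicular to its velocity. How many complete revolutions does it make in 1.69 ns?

N = 6

T = 2πm/(qB) = 2π(9.11×10^-31) / [(1×1.60×10^-19)(0.138)] = 2.5924×10^-10 s.
N = t/T = 1.69×10^-9 / 2.5924×10^-10 ≈ 6.52, so 6 complete revolutions.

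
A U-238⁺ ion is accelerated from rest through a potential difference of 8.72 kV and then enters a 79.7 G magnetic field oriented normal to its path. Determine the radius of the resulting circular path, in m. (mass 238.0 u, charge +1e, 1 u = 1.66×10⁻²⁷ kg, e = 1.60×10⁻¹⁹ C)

r ≈ 26.0 m

The kinetic energy gained is K = qV = (1×1.60×10^-19)(8720) = 1.40×10^-15 J.
v = √(2K/m) = 8.40×10^4 m/s.
r = mv/(qB) = (3.95×10^-25)(8.40×10^4) / [(1×1.60×10^-19)(7.97×10^-3)] = 26.0 m.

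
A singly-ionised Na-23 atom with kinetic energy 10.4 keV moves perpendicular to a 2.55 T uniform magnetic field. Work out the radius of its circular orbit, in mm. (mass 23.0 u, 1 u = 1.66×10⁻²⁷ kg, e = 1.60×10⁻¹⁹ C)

Convert the energy: K = 10.4 keV = 1.66×10^-15 J.
v = √(2K/m) = √(2·1.66×10^-15/3.82×10^-26) = 2.95×10^5 m/s.
r = mv/(qB) = (3.82×10^-26)(2.95×10^5) / [(1×1.60×10^-19)(2.55)] = 0.0276 m.

r ≈ 27.6 mm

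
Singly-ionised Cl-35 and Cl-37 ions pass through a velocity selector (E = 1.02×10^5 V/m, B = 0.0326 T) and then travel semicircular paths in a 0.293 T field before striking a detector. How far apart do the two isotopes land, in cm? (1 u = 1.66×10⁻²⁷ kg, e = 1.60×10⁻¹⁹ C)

Δd ≈ 44.3 cm

Both emerge at v = E/B₁ = 3.13×10^6 m/s.
r = mv/(qB₂), so r₁ = 3.878 m and r₂ = 4.099 m, giving Δr = 0.222 m.
After a semicircle each ion lands a diameter 2r from the entry slit, so the separation is 2Δr = 0.443 m.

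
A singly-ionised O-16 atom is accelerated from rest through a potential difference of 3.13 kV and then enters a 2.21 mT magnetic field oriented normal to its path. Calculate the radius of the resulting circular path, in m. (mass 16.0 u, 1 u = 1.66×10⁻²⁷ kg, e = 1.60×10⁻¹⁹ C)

The kinetic energy gained is K = qV = (1×1.60×10^-19)(3130) = 5.01×10^-16 J.
v = √(2K/m) = 1.94×10^5 m/s.
r = mv/(qB) = (2.66×10^-26)(1.94×10^5) / [(1×1.60×10^-19)(2.21×10^-3)] = 14.6 m.

r ≈ 14.6 m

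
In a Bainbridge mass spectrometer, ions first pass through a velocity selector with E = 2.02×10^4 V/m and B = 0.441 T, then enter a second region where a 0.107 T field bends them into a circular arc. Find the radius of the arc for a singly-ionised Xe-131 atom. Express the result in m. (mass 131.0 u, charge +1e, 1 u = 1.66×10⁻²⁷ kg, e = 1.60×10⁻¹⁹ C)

r ≈ 0.582 m

The selector passes v = E/B = 2.02×10^4/0.441 = 4.58×10^4 m/s.
In the deflection region, r = mv/(qB₂) = (2.17×10^-25)(4.58×10^4) / [(1×1.60×10^-19)(0.107)] = 0.582 m.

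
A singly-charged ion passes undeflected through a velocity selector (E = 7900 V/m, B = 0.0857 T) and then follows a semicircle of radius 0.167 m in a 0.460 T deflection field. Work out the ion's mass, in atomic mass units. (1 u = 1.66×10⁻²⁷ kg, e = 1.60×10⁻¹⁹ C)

m ≈ 80.3 u

v = E/B₁ = 9.22×10^4 m/s.
From r = mv/(qB₂), m = qB₂r/v = (1×1.60×10^-19)(0.460)(0.167) / (9.22×10^4) = 1.33×10^-25 kg.
In atomic mass units: m = 1.33×10^-25 / 1.66×10^-27 = 80.3 u.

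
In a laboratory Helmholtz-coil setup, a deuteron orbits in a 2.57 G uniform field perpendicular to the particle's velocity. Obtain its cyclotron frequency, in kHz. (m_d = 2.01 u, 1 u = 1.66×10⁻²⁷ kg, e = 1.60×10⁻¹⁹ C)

f ≈ 1.96 kHz

f = qB/(2πm) = (1×1.60×10^-19)(2.57×10^-4) / [2π(3.34×10^-27)] = 1960 Hz.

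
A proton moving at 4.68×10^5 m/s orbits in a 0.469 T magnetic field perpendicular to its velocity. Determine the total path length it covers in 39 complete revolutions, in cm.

L ≈ 255 cm

r = mv/(qB) = 0.0104 m, so one revolution covers 2πr = 0.0654 m.
In 39 revolutions: L = 39·2πr = 2.55 m.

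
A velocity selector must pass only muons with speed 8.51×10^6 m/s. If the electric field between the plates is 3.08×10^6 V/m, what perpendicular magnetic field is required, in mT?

B ≈ 362 mT

qE = qvB ⇒ B = E/v = (3.08×10^6) / (8.51×10^6) = 0.362 T.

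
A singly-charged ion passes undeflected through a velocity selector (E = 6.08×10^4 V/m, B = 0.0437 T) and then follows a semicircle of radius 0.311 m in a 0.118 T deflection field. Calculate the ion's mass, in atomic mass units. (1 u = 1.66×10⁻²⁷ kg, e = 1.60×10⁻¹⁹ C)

v = E/B₁ = 1.39×10^6 m/s.
From r = mv/(qB₂), m = qB₂r/v = (1×1.60×10^-19)(0.118)(0.311) / (1.39×10^6) = 4.22×10^-27 kg.
In atomic mass units: m = 4.22×10^-27 / 1.66×10^-27 = 2.54 u.

m ≈ 2.54 u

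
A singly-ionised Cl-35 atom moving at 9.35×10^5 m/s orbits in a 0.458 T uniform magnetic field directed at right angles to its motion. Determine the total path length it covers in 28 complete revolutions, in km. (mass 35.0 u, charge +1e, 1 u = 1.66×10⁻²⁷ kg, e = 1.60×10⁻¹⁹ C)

r = mv/(qB) = 0.741 m, so one revolution covers 2πr = 4.66 m.
In 28 revolutions: L = 28·2πr = 130 m.

L ≈ 0.130 km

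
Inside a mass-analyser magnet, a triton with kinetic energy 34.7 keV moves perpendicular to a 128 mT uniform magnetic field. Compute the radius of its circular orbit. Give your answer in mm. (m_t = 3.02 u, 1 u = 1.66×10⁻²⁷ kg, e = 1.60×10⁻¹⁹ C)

Convert the energy: K = 34.7 keV = 5.55×10^-15 J.
v = √(2K/m) = √(2·5.55×10^-15/5.01×10^-27) = 1.49×10^6 m/s.
r = mv/(qB) = (5.01×10^-27)(1.49×10^6) / [(1×1.60×10^-19)(0.128)] = 0.364 m.

r ≈ 364 mm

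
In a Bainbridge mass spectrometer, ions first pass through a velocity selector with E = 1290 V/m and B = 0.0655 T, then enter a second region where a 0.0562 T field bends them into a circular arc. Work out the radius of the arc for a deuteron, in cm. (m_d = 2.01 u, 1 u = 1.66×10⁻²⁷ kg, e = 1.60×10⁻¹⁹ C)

The selector passes v = E/B = 1290/0.0655 = 1.97×10^4 m/s.
In the deflection region, r = mv/(qB₂) = (3.34×10^-27)(1.97×10^4) / [(1×1.60×10^-19)(0.0562)] = 7.31×10^-3 m.

r ≈ 0.731 cm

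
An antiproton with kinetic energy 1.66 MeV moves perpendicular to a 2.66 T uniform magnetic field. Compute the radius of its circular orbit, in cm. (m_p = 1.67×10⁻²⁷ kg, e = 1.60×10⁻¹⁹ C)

Convert the energy: K = 1.66 MeV = 2.66×10^-13 J.
v = √(2K/m) = √(2·2.66×10^-13/1.67×10^-27) = 1.78×10^7 m/s.
r = mv/(qB) = (1.67×10^-27)(1.78×10^7) / [(1×1.60×10^-19)(2.66)] = 0.0700 m.

r ≈ 7.00 cm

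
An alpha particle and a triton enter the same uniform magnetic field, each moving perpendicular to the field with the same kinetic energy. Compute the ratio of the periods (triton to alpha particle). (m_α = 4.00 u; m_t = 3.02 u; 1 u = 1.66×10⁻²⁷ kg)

T = 2πm/(qB) is independent of speed, so T₂/T₁ = (m₂/q₂)/(m₁/q₁).
T_{triton}/T_{alpha particle} = (5.01×10^-27/1e) / (6.64×10^-27/2e) = 1.51.

ratio ≈ 1.51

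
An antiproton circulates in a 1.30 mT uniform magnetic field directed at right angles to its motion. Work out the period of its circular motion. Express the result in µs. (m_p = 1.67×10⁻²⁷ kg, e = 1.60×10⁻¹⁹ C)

T ≈ 50.4 µs

The cyclotron period is independent of speed: T = 2πm/(qB).
T = 2π(1.67×10^-27) / [(1×1.60×10^-19)(1.30×10^-3)] = 5.04×10^-5 s.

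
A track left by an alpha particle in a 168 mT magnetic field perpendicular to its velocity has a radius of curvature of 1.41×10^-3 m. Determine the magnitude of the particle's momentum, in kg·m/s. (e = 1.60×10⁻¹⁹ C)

Since qvB = mv²/r, the momentum p = mv = qBr.
p = (2×1.60×10^-19)(0.168)(1.41×10^-3) = 7.58×10^-23 kg·m/s.

p ≈ 7.58×10^-23 kg·m/s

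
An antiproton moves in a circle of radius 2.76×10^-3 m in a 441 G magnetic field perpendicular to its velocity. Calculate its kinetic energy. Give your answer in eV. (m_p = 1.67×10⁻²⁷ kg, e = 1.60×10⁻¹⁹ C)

v = qBr/m = (1×1.60×10^-19)(0.0441)(2.76×10^-3) / (1.67×10^-27) = 1.17×10^4 m/s.
K = ½mv² = 0.5·(1.67×10^-27)·(1.17×10^4)² = 1.14×10^-19 J = 0.710 eV.

K ≈ 0.710 eV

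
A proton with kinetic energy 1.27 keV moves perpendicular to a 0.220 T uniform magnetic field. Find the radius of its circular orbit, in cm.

Convert the energy: K = 1.27 keV = 2.03×10^-16 J.
v = √(2K/m) = √(2·2.03×10^-16/1.67×10^-27) = 4.93×10^5 m/s.
r = mv/(qB) = (1.67×10^-27)(4.93×10^5) / [(1×1.60×10^-19)(0.220)] = 0.0234 m.

r ≈ 2.34 cm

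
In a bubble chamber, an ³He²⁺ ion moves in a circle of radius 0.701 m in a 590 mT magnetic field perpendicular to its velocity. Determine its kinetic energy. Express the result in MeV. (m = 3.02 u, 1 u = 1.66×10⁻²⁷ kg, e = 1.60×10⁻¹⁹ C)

v = qBr/m = (2×1.60×10^-19)(0.590)(0.701) / (5.01×10^-27) = 2.64×10^7 m/s.
K = ½mv² = 0.5·(5.01×10^-27)·(2.64×10^7)² = 1.75×10^-12 J = 10.9 MeV.

K ≈ 10.9 MeV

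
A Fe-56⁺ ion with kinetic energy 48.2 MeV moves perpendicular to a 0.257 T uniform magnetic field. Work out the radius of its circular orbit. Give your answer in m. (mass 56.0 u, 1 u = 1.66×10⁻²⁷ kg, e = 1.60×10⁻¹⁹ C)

r ≈ 29.1 m

Convert the energy: K = 48.2 MeV = 7.71×10^-12 J.
v = √(2K/m) = √(2·7.71×10^-12/9.30×10^-26) = 1.29×10^7 m/s.
r = mv/(qB) = (9.30×10^-26)(1.29×10^7) / [(1×1.60×10^-19)(0.257)] = 29.1 m.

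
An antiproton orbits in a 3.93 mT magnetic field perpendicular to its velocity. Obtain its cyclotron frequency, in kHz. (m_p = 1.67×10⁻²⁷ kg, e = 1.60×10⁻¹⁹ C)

f = qB/(2πm) = (1×1.60×10^-19)(3.93×10^-3) / [2π(1.67×10^-27)] = 5.99×10^4 Hz.

f ≈ 59.9 kHz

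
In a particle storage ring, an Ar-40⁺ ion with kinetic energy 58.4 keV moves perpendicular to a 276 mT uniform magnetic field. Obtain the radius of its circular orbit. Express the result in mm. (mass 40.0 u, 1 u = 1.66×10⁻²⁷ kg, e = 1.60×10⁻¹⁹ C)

r ≈ 798 mm

Convert the energy: K = 58.4 keV = 9.34×10^-15 J.
v = √(2K/m) = √(2·9.34×10^-15/6.64×10^-26) = 5.31×10^5 m/s.
r = mv/(qB) = (6.64×10^-26)(5.31×10^5) / [(1×1.60×10^-19)(0.276)] = 0.798 m.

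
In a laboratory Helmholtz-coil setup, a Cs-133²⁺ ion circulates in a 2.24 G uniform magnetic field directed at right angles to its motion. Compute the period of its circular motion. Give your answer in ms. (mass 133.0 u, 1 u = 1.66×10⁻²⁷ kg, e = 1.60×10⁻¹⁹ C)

T ≈ 19.4 ms

The cyclotron period is independent of speed: T = 2πm/(qB).
T = 2π(2.21×10^-25) / [(2×1.60×10^-19)(2.24×10^-4)] = 0.0194 s.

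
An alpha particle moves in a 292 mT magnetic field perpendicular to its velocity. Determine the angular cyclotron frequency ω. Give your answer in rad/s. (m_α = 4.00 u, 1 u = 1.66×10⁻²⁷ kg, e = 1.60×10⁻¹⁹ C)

ω = qB/m = (2×1.60×10^-19)(0.292) / (6.64×10^-27) = 1.41×10^7 rad/s.

ω ≈ 1.41×10^7 rad/s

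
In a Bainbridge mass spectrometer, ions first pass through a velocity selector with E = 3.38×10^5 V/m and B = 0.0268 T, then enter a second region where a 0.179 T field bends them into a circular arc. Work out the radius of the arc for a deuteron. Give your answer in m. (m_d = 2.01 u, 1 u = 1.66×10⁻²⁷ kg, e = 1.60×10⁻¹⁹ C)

The selector passes v = E/B = 3.38×10^5/0.0268 = 1.26×10^7 m/s.
In the deflection region, r = mv/(qB₂) = (3.34×10^-27)(1.26×10^7) / [(1×1.60×10^-19)(0.179)] = 1.47 m.

r ≈ 1.47 m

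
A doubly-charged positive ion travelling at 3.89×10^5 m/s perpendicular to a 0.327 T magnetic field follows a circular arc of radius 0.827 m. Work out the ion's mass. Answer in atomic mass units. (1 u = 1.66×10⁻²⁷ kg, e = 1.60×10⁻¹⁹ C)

m ≈ 134 u

qvB = mv²/r ⇒ m = qBr/v.
m = (2×1.60×10^-19)(0.327)(0.827) / (3.89×10^5) = 2.22×10^-25 kg = 134 u.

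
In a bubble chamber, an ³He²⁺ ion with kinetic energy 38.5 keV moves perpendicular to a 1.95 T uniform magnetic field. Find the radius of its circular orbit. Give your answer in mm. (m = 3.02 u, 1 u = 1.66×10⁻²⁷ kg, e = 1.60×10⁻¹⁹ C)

Convert the energy: K = 38.5 keV = 6.16×10^-15 J.
v = √(2K/m) = √(2·6.16×10^-15/5.01×10^-27) = 1.57×10^6 m/s.
r = mv/(qB) = (5.01×10^-27)(1.57×10^6) / [(2×1.60×10^-19)(1.95)] = 0.0126 m.

r ≈ 12.6 mm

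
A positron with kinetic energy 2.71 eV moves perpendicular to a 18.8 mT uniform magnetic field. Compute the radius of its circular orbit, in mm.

r ≈ 0.295 mm

Convert the energy: K = 2.71 eV = 4.34×10^-19 J.
v = √(2K/m) = √(2·4.34×10^-19/9.11×10^-31) = 9.76×10^5 m/s.
r = mv/(qB) = (9.11×10^-31)(9.76×10^5) / [(1×1.60×10^-19)(0.0188)] = 2.95×10^-4 m.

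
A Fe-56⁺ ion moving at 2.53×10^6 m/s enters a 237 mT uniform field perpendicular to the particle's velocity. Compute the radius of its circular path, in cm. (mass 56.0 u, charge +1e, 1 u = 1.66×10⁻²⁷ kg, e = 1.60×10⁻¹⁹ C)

r ≈ 620 cm

The magnetic force provides the centripetal force: qvB = mv²/r, so r = mv/(qB).
r = (9.30×10^-26 kg)(2.53×10^6 m/s) / [(1×1.60×10^-19 C)(0.237 T)] = 6.20 m.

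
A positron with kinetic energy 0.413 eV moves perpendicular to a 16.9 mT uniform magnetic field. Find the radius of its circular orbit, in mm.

Convert the energy: K = 0.413 eV = 6.61×10^-20 J.
v = √(2K/m) = √(2·6.61×10^-20/9.11×10^-31) = 3.81×10^5 m/s.
r = mv/(qB) = (9.11×10^-31)(3.81×10^5) / [(1×1.60×10^-19)(0.0169)] = 1.28×10^-4 m.

r ≈ 0.128 mm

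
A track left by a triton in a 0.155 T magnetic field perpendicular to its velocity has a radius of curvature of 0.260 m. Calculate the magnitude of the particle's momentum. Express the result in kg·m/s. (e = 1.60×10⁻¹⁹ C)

Since qvB = mv²/r, the momentum p = mv = qBr.
p = (1×1.60×10^-19)(0.155)(0.260) = 6.45×10^-21 kg·m/s.

p ≈ 6.45×10^-21 kg·m/s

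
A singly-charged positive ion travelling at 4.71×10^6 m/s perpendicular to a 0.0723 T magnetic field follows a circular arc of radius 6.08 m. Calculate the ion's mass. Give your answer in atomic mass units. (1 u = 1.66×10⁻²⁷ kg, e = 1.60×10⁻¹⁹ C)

qvB = mv²/r ⇒ m = qBr/v.
m = (1×1.60×10^-19)(0.0723)(6.08) / (4.71×10^6) = 1.49×10^-26 kg = 9.00 u.

m ≈ 9.00 u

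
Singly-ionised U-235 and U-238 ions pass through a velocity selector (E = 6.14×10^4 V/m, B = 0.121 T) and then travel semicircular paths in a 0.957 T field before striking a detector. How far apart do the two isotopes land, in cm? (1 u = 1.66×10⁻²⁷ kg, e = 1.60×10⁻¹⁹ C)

Δd ≈ 3.30 cm

Both emerge at v = E/B₁ = 5.07×10^5 m/s.
r = mv/(qB₂), so r₁ = 1.2928 m and r₂ = 1.3093 m, giving Δr = 0.0165 m.
After a semicircle each ion lands a diameter 2r from the entry slit, so the separation is 2Δr = 0.0330 m.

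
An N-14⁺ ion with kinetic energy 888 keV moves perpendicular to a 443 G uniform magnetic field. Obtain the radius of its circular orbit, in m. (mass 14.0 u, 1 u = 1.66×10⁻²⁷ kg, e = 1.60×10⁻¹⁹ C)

Convert the energy: K = 888 keV = 1.42×10^-13 J.
v = √(2K/m) = √(2·1.42×10^-13/2.32×10^-26) = 3.50×10^6 m/s.
r = mv/(qB) = (2.32×10^-26)(3.50×10^6) / [(1×1.60×10^-19)(0.0443)] = 11.5 m.

r ≈ 11.5 m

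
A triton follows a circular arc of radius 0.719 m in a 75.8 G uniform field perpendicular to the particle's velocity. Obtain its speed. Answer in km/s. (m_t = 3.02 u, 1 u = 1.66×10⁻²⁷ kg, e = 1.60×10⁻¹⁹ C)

v ≈ 174 km/s

From qvB = mv²/r, v = qBr/m.
v = (1×1.60×10^-19)(7.58×10^-3)(0.719) / (5.01×10^-27) = 1.74×10^5 m/s.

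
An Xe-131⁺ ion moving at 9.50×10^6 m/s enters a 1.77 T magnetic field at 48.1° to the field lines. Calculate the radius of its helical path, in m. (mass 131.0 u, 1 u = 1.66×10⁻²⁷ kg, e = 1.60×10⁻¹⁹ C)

Only the perpendicular component v⊥ = v sin48.1° = 7.07×10^6 m/s is bent by the field.
r = m v⊥ /(qB) = (2.17×10^-25)(7.07×10^6) / [(1×1.60×10^-19)(1.77)] = 5.43 m.

r ≈ 5.43 m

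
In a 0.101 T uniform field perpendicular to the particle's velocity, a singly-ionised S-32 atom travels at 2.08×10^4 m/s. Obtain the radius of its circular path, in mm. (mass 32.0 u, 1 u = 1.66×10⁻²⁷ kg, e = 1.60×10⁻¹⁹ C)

The magnetic force provides the centripetal force: qvB = mv²/r, so r = mv/(qB).
r = (5.31×10^-26 kg)(2.08×10^4 m/s) / [(1×1.60×10^-19 C)(0.101 T)] = 0.0684 m.

r ≈ 68.4 mm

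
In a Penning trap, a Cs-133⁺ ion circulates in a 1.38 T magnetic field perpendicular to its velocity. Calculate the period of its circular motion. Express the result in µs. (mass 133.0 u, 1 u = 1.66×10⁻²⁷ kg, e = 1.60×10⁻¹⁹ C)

T ≈ 6.28 µs

The cyclotron period is independent of speed: T = 2πm/(qB).
T = 2π(2.21×10^-25) / [(1×1.60×10^-19)(1.38)] = 6.28×10^-6 s.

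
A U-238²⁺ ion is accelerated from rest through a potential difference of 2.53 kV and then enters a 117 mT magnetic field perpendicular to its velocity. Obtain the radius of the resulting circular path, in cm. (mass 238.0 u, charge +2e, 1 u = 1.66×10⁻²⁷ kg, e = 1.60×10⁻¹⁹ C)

r ≈ 67.6 cm

The kinetic energy gained is K = qV = (2×1.60×10^-19)(2530) = 8.10×10^-16 J.
v = √(2K/m) = 6.40×10^4 m/s.
r = mv/(qB) = (3.95×10^-25)(6.40×10^4) / [(2×1.60×10^-19)(0.117)] = 0.676 m.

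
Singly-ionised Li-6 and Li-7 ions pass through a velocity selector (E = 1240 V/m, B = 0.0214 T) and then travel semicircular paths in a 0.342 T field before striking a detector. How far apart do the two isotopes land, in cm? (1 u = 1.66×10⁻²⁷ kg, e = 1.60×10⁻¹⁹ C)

Both emerge at v = E/B₁ = 5.79×10^4 m/s.
r = mv/(qB₂), so r₁ = 0.01055 m and r₂ = 0.01230 m, giving Δr = 1.76×10^-3 m.
After a semicircle each ion lands a diameter 2r from the entry slit, so the separation is 2Δr = 3.52×10^-3 m.

Δd ≈ 0.352 cm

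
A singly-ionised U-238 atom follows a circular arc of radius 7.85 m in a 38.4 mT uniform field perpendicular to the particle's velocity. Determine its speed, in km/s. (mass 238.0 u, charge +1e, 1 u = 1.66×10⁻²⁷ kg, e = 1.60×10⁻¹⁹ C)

v ≈ 122 km/s

From qvB = mv²/r, v = qBr/m.
v = (1×1.60×10^-19)(0.0384)(7.85) / (3.95×10^-25) = 1.22×10^5 m/s.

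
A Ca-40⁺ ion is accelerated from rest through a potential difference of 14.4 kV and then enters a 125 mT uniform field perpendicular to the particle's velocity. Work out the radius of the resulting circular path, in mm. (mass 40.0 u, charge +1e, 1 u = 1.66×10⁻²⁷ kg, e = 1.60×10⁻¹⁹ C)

r ≈ 875 mm

The kinetic energy gained is K = qV = (1×1.60×10^-19)(1.44×10^4) = 2.30×10^-15 J.
v = √(2K/m) = 2.63×10^5 m/s.
r = mv/(qB) = (6.64×10^-26)(2.63×10^5) / [(1×1.60×10^-19)(0.125)] = 0.875 m.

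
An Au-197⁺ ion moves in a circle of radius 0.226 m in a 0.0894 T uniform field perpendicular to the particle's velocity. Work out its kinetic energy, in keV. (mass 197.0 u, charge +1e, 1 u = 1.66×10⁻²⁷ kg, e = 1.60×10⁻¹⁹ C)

K ≈ 0.0999 keV

v = qBr/m = (1×1.60×10^-19)(0.0894)(0.226) / (3.27×10^-25) = 9890 m/s.
K = ½mv² = 0.5·(3.27×10^-25)·(9890)² = 1.60×10^-17 J = 0.0999 keV.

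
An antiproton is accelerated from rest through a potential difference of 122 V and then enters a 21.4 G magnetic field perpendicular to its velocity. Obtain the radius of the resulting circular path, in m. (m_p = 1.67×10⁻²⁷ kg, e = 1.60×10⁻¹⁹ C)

r ≈ 0.746 m

The kinetic energy gained is K = qV = (1×1.60×10^-19)(122) = 1.95×10^-17 J.
v = √(2K/m) = 1.53×10^5 m/s.
r = mv/(qB) = (1.67×10^-27)(1.53×10^5) / [(1×1.60×10^-19)(2.14×10^-3)] = 0.746 m.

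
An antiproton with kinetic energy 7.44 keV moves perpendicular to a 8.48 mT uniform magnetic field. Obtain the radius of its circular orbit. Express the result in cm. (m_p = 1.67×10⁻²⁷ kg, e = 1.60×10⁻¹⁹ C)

Convert the energy: K = 7.44 keV = 1.19×10^-15 J.
v = √(2K/m) = √(2·1.19×10^-15/1.67×10^-27) = 1.19×10^6 m/s.
r = mv/(qB) = (1.67×10^-27)(1.19×10^6) / [(1×1.60×10^-19)(8.48×10^-3)] = 1.47 m.

r ≈ 147 cm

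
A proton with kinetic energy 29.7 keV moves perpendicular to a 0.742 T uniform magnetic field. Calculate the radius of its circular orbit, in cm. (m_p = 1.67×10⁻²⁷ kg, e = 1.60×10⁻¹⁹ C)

Convert the energy: K = 29.7 keV = 4.75×10^-15 J.
v = √(2K/m) = √(2·4.75×10^-15/1.67×10^-27) = 2.39×10^6 m/s.
r = mv/(qB) = (1.67×10^-27)(2.39×10^6) / [(1×1.60×10^-19)(0.742)] = 0.0336 m.

r ≈ 3.36 cm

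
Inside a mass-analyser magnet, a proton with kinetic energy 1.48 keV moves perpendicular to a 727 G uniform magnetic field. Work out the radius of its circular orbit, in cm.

Convert the energy: K = 1.48 keV = 2.37×10^-16 J.
v = √(2K/m) = √(2·2.37×10^-16/1.67×10^-27) = 5.33×10^5 m/s.
r = mv/(qB) = (1.67×10^-27)(5.33×10^5) / [(1×1.60×10^-19)(0.0727)] = 0.0765 m.

r ≈ 7.65 cm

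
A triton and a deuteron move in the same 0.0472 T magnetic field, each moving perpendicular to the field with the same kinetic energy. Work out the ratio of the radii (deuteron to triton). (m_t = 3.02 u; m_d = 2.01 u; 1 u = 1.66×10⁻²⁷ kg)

r = √(2mK)/(qB) ⇒ at equal K, r ∝ √m/q.
r_{deuteron}/r_{triton} = 0.816.

ratio ≈ 0.816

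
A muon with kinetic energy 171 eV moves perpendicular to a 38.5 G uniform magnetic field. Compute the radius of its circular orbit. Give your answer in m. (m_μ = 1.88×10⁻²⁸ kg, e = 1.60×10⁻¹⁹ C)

r ≈ 0.165 m

Convert the energy: K = 171 eV = 2.74×10^-17 J.
v = √(2K/m) = √(2·2.74×10^-17/1.88×10^-28) = 5.40×10^5 m/s.
r = mv/(qB) = (1.88×10^-28)(5.40×10^5) / [(1×1.60×10^-19)(3.85×10^-3)] = 0.165 m.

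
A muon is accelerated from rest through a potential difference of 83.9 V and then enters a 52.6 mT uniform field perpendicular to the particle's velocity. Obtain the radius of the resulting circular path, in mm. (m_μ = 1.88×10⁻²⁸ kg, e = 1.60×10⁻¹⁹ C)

The kinetic energy gained is K = qV = (1×1.60×10^-19)(83.9) = 1.34×10^-17 J.
v = √(2K/m) = 3.78×10^5 m/s.
r = mv/(qB) = (1.88×10^-28)(3.78×10^5) / [(1×1.60×10^-19)(0.0526)] = 8.44×10^-3 m.

r ≈ 8.44 mm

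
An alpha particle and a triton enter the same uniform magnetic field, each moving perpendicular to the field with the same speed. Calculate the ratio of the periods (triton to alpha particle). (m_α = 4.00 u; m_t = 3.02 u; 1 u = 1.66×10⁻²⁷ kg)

T = 2πm/(qB) is independent of speed, so T₂/T₁ = (m₂/q₂)/(m₁/q₁).
T_{triton}/T_{alpha particle} = (5.01×10^-27/1e) / (6.64×10^-27/2e) = 1.51.

ratio ≈ 1.51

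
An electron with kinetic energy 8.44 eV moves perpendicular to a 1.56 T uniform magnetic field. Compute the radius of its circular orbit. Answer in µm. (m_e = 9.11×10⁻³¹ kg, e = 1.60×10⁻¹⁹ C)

Convert the energy: K = 8.44 eV = 1.35×10^-18 J.
v = √(2K/m) = √(2·1.35×10^-18/9.11×10^-31) = 1.72×10^6 m/s.
r = mv/(qB) = (9.11×10^-31)(1.72×10^6) / [(1×1.60×10^-19)(1.56)] = 6.28×10^-6 m.

r ≈ 6.28 µm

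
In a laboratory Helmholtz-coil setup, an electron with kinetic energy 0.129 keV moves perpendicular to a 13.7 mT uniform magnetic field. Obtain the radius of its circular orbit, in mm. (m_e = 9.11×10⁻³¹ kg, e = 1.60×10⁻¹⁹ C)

Convert the energy: K = 0.129 keV = 2.06×10^-17 J.
v = √(2K/m) = √(2·2.06×10^-17/9.11×10^-31) = 6.73×10^6 m/s.
r = mv/(qB) = (9.11×10^-31)(6.73×10^6) / [(1×1.60×10^-19)(0.0137)] = 2.80×10^-3 m.

r ≈ 2.80 mm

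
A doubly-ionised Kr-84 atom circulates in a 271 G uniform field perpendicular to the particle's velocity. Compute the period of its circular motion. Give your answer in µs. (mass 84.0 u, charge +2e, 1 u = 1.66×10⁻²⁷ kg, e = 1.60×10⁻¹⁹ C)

The cyclotron period is independent of speed: T = 2πm/(qB).
T = 2π(1.39×10^-25) / [(2×1.60×10^-19)(0.0271)] = 1.01×10^-4 s.

T ≈ 101 µs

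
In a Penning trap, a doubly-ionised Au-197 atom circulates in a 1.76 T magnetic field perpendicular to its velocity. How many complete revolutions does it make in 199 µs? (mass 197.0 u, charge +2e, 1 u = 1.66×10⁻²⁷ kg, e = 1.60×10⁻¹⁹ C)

N = 54

T = 2πm/(qB) = 2π(3.2702×10^-25) / [(2×1.60×10^-19)(1.76)] = 3.6483×10^-6 s.
N = t/T = 1.99×10^-4 / 3.6483×10^-6 ≈ 54.55, so 54 complete revolutions.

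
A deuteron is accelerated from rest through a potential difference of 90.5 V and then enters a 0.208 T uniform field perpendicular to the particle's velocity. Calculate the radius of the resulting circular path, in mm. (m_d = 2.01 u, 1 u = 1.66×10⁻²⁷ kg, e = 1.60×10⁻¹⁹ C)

The kinetic energy gained is K = qV = (1×1.60×10^-19)(90.5) = 1.45×10^-17 J.
v = √(2K/m) = 9.32×10^4 m/s.
r = mv/(qB) = (3.34×10^-27)(9.32×10^4) / [(1×1.60×10^-19)(0.208)] = 9.34×10^-3 m.

r ≈ 9.34 mm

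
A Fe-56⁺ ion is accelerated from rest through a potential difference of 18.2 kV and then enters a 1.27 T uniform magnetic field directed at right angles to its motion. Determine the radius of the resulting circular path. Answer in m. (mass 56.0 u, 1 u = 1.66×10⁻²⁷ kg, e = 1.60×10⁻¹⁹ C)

r ≈ 0.115 m

The kinetic energy gained is K = qV = (1×1.60×10^-19)(1.82×10^4) = 2.91×10^-15 J.
v = √(2K/m) = 2.50×10^5 m/s.
r = mv/(qB) = (9.30×10^-26)(2.50×10^5) / [(1×1.60×10^-19)(1.27)] = 0.115 m.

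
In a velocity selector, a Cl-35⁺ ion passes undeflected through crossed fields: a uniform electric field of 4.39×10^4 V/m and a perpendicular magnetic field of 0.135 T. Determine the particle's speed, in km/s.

For zero net force, qE = qvB, so v = E/B.
v = (4.39×10^4) / (0.135) = 3.25×10^5 m/s.

v ≈ 325 km/s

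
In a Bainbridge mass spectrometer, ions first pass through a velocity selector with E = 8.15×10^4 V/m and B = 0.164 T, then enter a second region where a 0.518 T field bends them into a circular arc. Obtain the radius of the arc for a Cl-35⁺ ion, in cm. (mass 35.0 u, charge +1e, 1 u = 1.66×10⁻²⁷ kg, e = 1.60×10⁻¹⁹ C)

The selector passes v = E/B = 8.15×10^4/0.164 = 4.97×10^5 m/s.
In the deflection region, r = mv/(qB₂) = (5.81×10^-26)(4.97×10^5) / [(1×1.60×10^-19)(0.518)] = 0.348 m.

r ≈ 34.8 cm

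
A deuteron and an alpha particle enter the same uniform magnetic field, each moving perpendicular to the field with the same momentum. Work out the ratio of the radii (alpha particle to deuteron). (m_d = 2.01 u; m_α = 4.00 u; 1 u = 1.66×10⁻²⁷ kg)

r = p/(qB) ⇒ at equal p, r ∝ 1/q.
r_{alpha particle}/r_{deuteron} = 0.500.

ratio ≈ 0.500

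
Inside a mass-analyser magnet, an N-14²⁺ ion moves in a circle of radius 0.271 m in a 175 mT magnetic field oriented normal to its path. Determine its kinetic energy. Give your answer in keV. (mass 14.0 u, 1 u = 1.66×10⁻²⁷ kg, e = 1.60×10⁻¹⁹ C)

v = qBr/m = (2×1.60×10^-19)(0.175)(0.271) / (2.32×10^-26) = 6.53×10^5 m/s.
K = ½mv² = 0.5·(2.32×10^-26)·(6.53×10^5)² = 4.96×10^-15 J = 31.0 keV.

K ≈ 31.0 keV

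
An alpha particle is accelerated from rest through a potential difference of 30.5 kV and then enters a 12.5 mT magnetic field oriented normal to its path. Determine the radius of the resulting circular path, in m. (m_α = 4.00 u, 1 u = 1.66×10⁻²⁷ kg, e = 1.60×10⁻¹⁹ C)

r ≈ 2.85 m

The kinetic energy gained is K = qV = (2×1.60×10^-19)(3.05×10^4) = 9.76×10^-15 J.
v = √(2K/m) = 1.71×10^6 m/s.
r = mv/(qB) = (6.64×10^-27)(1.71×10^6) / [(2×1.60×10^-19)(0.0125)] = 2.85 m.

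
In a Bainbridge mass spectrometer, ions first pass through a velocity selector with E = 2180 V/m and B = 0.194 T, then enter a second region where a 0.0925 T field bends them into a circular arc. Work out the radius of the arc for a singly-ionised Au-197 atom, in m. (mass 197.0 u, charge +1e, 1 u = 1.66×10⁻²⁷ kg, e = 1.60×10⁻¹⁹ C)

r ≈ 0.248 m

The selector passes v = E/B = 2180/0.194 = 1.12×10^4 m/s.
In the deflection region, r = mv/(qB₂) = (3.27×10^-25)(1.12×10^4) / [(1×1.60×10^-19)(0.0925)] = 0.248 m.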